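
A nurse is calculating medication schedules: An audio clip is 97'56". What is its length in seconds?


Minutes: 97
Seconds: 56
Convert minutes to seconds: 97 x 60 = 5820
Add remaining seconds: 5820 + 56 = 5876

5876


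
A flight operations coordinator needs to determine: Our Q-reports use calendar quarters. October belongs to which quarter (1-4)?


Month: October (month 10)
Q1: January-March (months 1-3)
Q2: April-June (months 4-6)
Q3: July-September (months 7-9)
Q4: October-December (months 10-12)
Month 10 falls in Q4

4


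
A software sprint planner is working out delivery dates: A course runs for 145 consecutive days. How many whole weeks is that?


Total days: 145
Days per week: 7
Division: 145 / 7 = 20 remainder 5
Complete weeks: 20
Remaining days: 5

20


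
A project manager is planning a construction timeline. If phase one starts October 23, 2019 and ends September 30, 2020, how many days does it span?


Start date: 2019-10-23
End date: 2020-09-30
Oct 2019: +9 days
Nov 2019: +30 days
Dec 2019: +31 days
... (9 more months)
Total: 343 days

343


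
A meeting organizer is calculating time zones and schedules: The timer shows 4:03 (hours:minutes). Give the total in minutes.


Hours: 4
Minutes: 3
Convert hours to minutes: 4 x 60 = 240
Add remaining minutes: 240 + 3 = 243

243


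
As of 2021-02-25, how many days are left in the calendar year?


Start: February 25, 2021
End: December 31, 2021
Days left in February: 3
March: 31
April: 30
May: 31
June: 30
... plus remaining months
Sum of remaining months: 306
Total: 3 + 306 = 309

309


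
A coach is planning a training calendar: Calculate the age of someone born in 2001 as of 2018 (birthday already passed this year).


Birth year: 2001
Current year: 2018
Age = current year - birth year
Age = 2018 - 2001 = 17

17


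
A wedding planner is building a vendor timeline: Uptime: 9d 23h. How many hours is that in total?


Days: 9
Extra hours: 23
Hours per day: 24
Days to hours: 9 x 24 = 216
Total: 216 + 23 = 239

239


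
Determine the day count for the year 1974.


Year: 1974
Check leap year rules:
Divisible by 4? No
1974 is not a leap year
Days: 365

365


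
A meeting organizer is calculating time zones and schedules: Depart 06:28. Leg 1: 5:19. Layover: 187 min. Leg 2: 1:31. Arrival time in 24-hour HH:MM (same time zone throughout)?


Depart: 06:28
Leg 1: +319 min -> 11:47
Layover: +187 min -> 14:54
Leg 2: +91 min -> 16:25
Total travel: 597 minutes = 9h 57m
Arrival: 16:25

16:25


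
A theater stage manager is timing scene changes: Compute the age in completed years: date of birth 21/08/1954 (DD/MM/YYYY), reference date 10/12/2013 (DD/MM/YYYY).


Birth: 1954-08-21
Reference: 2013-12-10
Year difference: 2013 - 1954 = 59
Has birthday (08-21) occurred by 12-10? Yes
Age in full years: 59

59


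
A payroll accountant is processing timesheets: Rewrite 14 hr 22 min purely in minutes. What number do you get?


Hours: 14
Extra minutes: 22
Minutes per hour: 60
Hours to minutes: 14 x 60 = 840
Total: 840 + 22 = 862

862


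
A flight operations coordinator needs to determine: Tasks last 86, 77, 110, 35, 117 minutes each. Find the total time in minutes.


Durations: 86, 77, 110, 35, 117
Running sum: 86
+ 77 = 163
+ 110 = 273
+ 35 = 308
+ 117 = 425
Total duration: 425 minutes
That is 7 hours and 5 minutes

425


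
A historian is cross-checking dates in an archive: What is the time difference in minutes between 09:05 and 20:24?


Start time: 09:05 = 545 minutes from midnight
End time: 20:24 = 1224 minutes from midnight
Difference: 1224 - 545 = 679 minutes
That is 11 hours and 19 minutes

679


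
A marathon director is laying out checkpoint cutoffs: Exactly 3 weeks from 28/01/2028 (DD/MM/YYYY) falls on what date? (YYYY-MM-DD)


Start: 2028-01-28
Weeks to add: 3
Convert to days: 3 x 7 = 21 days
Add 21 days to 2028-01-28
Result: 2028-02-18

2028-02-18


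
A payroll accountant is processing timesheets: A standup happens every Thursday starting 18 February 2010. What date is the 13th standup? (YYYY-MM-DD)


First occurrence: 2010-02-18 (occurrence 1)
Each occurrence is 7 days after the previous.
Occurrence 13 is 12 weeks after the first.
12 weeks = 84 days
2010-02-18 + 84 days = 2010-05-13

2010-05-13


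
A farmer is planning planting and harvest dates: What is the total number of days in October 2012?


Month: October
Year: 2012
October is a 31-day month
Total: 31 days

31


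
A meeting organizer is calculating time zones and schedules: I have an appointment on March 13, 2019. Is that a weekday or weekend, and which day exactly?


Date: 2019-03-13
January 1, 2019 is a Tuesday
Day of year: 72
Offset from Jan 1: 71 days
71 mod 7 = 1
Result: Wednesday

Wednesday


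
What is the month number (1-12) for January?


Calendar month order:
1. January <--
2. February
January is month number 1

1


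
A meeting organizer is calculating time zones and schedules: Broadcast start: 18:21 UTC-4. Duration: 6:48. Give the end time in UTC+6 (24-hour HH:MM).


Start: 18:21 in UTC-4
Step 1 - add duration:
  minutes: 21 + 48 = 69 (carry 1h)
  hours: 18 + 6 + 1 = 25
  end in UTC-4: 01:09
Step 2 - convert UTC-4 -> UTC+6:
  offset difference: 6 - (-4) = 10 hours
  1 + (10) = 11 -> mod 24 = 11
Result: 11:09 in UTC+6

11:09


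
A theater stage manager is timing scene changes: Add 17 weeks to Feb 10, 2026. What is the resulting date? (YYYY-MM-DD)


Start: 2026-02-10
Weeks to add: 17
Convert to days: 17 x 7 = 119 days
Add 119 days to 2026-02-10
Result: 2026-06-09

2026-06-09


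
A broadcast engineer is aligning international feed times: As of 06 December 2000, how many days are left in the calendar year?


Start: December 06, 2000
End: December 31, 2000
Days left in December: 25
Total: 25 days

25


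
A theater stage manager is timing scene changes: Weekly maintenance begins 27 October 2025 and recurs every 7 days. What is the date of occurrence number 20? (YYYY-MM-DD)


First occurrence: 2025-10-27 (occurrence 1)
Each occurrence is 7 days after the previous.
Occurrence 20 is 19 weeks after the first.
19 weeks = 133 days
2025-10-27 + 133 days = 2026-03-09

2026-03-09


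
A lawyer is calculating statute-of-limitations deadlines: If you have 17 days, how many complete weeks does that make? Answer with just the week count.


Total days: 17
Days per week: 7
Division: 17 / 7 = 2 remainder 3
Complete weeks: 2
Remaining days: 3

2


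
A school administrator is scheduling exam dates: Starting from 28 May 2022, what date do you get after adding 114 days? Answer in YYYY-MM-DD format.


Start: 2022-05-28
Adding 114 days
Days remaining in May: 3
After May: 111 days still to add
June 2022: 30 days, 81 remaining
July 2022: 31 days, 50 remaining
August 2022: 31 days, 19 remaining
September 2022 has 30 days, need 19
Result: 2022-09-19

2022-09-19


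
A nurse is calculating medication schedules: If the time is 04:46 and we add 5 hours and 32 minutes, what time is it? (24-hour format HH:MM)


Start time: 04:46
Adding: 5 hours 32 minutes
Minutes: 46 + 32 = 78
Minute overflow: 78 >= 60, so carry 1 hour, minutes = 18
Hours: 4 + 5 + 1 = 10
Result: 10:18

10:18


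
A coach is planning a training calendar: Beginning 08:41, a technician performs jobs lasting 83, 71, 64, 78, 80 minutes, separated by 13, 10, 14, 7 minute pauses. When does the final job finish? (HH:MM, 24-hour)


Start: 08:41 = 521 min from midnight
  after task 1 (83 min): 10:04
  after break (13 min): 10:17
  after task 2 (71 min): 11:28
  after break (10 min): 11:38
  after task 3 (64 min): 12:42
  after break (14 min): 12:56
  after task 4 (78 min): 14:14
  after break (7 min): 14:21
  after task 5 (80 min): 15:41
Total elapsed: 420 minutes
End time: 15:41

15:41


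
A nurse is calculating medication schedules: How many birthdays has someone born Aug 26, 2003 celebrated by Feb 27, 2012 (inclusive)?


Birth: 2003-08-26
Reference: 2012-02-27
Year difference: 2012 - 2003 = 9
Has birthday (08-26) occurred by 02-27? No
Birthday not yet reached this year -> subtract 1
Age in full years: 8

8


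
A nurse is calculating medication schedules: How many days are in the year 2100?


Year: 2100
Check leap year rules:
Divisible by 4? Yes
Divisible by 100? Yes
Divisible by 400? No
2100 is not a leap year
Days: 365

365


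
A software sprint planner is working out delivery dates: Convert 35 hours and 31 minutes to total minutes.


Hours: 35
Extra minutes: 31
Minutes per hour: 60
Hours to minutes: 35 x 60 = 2100
Total: 2100 + 31 = 2131

2131


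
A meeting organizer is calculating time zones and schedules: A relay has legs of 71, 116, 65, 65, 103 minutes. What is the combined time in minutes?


Durations: 71, 116, 65, 65, 103
Running sum: 71
+ 116 = 187
+ 65 = 252
+ 65 = 317
+ 103 = 420
Total duration: 420 minutes
That is 7 hours and 0 minutes

420


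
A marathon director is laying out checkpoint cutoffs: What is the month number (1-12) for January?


Calendar month order:
1. January <--
2. February
January is month number 1

1


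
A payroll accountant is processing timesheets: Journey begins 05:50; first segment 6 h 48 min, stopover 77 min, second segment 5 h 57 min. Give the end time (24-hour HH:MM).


Depart: 05:50
Leg 1: +408 min -> 12:38
Layover: +77 min -> 13:55
Leg 2: +357 min -> 19:52
Total travel: 842 minutes = 14h 2m
Arrival: 19:52

19:52


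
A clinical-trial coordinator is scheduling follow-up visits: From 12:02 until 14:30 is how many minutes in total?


Start time: 12:02 = 722 minutes from midnight
End time: 14:30 = 870 minutes from midnight
Difference: 870 - 722 = 148 minutes
That is 2 hours and 28 minutes

148


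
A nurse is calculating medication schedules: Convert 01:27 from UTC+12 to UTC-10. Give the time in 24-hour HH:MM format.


Local time: 01:27 at UTC+12 (offset 12h)
Target zone: UTC-10 (offset -10h)
Difference: -10 - (12) = -22 hours
Calculation: 1 + (-22) = -21
Wraparound: (-21) mod 24 = 3
Result: 03:27

03:27


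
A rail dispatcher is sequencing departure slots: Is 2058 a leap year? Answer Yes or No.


Year: 2058
Divisible by 4? 2058 / 4 = 514.5 -> No
Not divisible by 4, so NOT a leap year

No


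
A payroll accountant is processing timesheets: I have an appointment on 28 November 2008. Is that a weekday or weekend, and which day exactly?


Date: 2008-11-28
January 1, 2008 is a Tuesday
Day of year: 333
Offset from Jan 1: 332 days
332 mod 7 = 3
Result: Friday

Friday


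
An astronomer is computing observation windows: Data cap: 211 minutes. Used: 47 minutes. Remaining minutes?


Total budget: 211 minutes
Time used: 47 minutes
Remaining: 211 - 47 = 164 minutes
Percent used: 22.3%
Percent remaining: 77.7%

164


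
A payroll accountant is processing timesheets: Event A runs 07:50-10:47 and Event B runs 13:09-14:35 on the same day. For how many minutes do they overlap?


Interval A: [470, 647] minutes from midnight
Interval B: [789, 875] minutes from midnight
Overlap start = max(470, 789) = 789
Overlap end = min(647, 875) = 647
End <= start, so the intervals do not overlap: 0 minutes

0


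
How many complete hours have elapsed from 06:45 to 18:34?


Start: 06:45
End: 18:34
Hour difference: 18 - 6 = 12 hours
Minute difference: 34 - 45 = -11 minutes
Total minutes: 709
Complete hours: 709 / 60 = 11 (remainder 49)

11


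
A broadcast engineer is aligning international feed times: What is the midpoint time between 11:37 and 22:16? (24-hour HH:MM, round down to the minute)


Start time: 11:37 = 697 minutes from midnight
End time: 22:16 = 1336 minutes from midnight
Sum: 697 + 1336 = 2033
Midpoint: 2033 / 2 = 1016 minutes
Convert: 1016 / 60 = 16 hours, 56 minutes
Result: 16:56

16:56


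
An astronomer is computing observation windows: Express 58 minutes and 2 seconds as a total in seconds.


Minutes: 58
Seconds: 2
Convert minutes to seconds: 58 x 60 = 3480
Add remaining seconds: 3480 + 2 = 3482

3482


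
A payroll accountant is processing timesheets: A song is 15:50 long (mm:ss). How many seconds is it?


Minutes: 15
Extra seconds: 50
Seconds per minute: 60
Minutes to seconds: 15 x 60 = 900
Total: 900 + 50 = 950

950


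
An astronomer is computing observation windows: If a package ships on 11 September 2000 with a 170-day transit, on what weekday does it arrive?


Start: 2000-09-11 (Monday)
Step 1 - find target date: add 170 days
  2000-09-11 + 170 days = 2001-02-28
Step 2 - day of week:
  170 mod 7 = 2
  Monday + 2 days -> Wednesday
Result: Wednesday (2001-02-28)

Wednesday


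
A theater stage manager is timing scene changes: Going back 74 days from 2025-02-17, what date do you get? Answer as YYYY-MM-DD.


Start: 2025-02-17
Subtracting 74 days
Days already passed in February: 17
After going back through February: 57 more days to subtract
January 2025: 31 days, 26 remaining
December 2024 has 31 days, need 26
Result: 2024-12-05

2024-12-05


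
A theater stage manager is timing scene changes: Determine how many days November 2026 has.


Month: November
Year: 2026
November is a 30-day month
Total: 30 days

30


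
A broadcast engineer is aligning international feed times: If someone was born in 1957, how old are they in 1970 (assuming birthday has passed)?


Birth year: 1957
Current year: 1970
Age = current year - birth year
Age = 1970 - 1957 = 13

13


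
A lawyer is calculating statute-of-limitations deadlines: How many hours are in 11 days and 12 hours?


Days: 11
Extra hours: 12
Hours per day: 24
Days to hours: 11 x 24 = 264
Total: 264 + 12 = 276

276


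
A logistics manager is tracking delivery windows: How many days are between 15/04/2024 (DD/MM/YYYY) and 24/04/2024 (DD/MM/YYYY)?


Start date: 2024-04-15
End date: 2024-04-24
Apr 2024: +9 days
Total: 9 days

9


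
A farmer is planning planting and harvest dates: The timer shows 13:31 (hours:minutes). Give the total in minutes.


Hours: 13
Minutes: 31
Convert hours to minutes: 13 x 60 = 780
Add remaining minutes: 780 + 31 = 811

811


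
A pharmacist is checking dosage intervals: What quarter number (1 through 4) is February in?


Month: February (month 2)
Q1: January-March (months 1-3)
Q2: April-June (months 4-6)
Q3: July-September (months 7-9)
Q4: October-December (months 10-12)
Month 2 falls in Q1

1


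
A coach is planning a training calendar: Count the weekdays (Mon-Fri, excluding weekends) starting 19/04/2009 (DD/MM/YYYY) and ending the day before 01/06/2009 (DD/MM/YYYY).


Start: 2009-04-19 (Sunday)
End (exclusive): 2009-06-01 (Monday)
Total calendar days: 43
Full weeks: 43 // 7 = 6 -> 30 weekdays
Remaining 1 days starting on Sunday:
  Sun(-) -> 0 weekdays
Total business days: 30 + 0 = 30

30


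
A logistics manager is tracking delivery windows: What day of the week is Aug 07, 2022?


Date: 2022-08-07
January 1, 2022 is a Saturday
Day of year: 219
Offset from Jan 1: 218 days
218 mod 7 = 1
Result: Sunday

Sunday


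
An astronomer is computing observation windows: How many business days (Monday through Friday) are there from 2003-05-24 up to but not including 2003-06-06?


Start: 2003-05-24 (Saturday)
End (exclusive): 2003-06-06 (Friday)
Total calendar days: 13
Full weeks: 13 // 7 = 1 -> 5 weekdays
Remaining 6 days starting on Saturday:
  Sat(-), Sun(-), Mon(w), Tue(w), Wed(w), Thu(w) -> 4 weekdays
Total business days: 5 + 4 = 9

9


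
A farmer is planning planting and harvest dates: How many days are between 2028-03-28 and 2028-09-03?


Start date: 2028-03-28
End date: 2028-09-03
Mar 2028: +4 days
Apr 2028: +30 days
May 2028: +31 days
... (4 more months)
Total: 159 days

159


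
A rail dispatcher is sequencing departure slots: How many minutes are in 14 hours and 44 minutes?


Hours: 14
Minutes: 44
Convert hours to minutes: 14 x 60 = 840
Add remaining minutes: 840 + 44 = 884

884


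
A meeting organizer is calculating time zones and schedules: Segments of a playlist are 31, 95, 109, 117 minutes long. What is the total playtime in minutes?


Durations: 31, 95, 109, 117
Running sum: 31
+ 95 = 126
+ 109 = 235
+ 117 = 352
Total duration: 352 minutes
That is 5 hours and 52 minutes

352


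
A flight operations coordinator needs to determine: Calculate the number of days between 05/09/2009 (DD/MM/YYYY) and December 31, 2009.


Start: September 05, 2009
End: December 31, 2009
Days left in September: 25
October: 31
November: 30
December: 31
Sum of remaining months: 92
Total: 25 + 92 = 117

117


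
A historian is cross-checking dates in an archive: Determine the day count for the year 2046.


Year: 2046
Check leap year rules:
Divisible by 4? No
2046 is not a leap year
Days: 365

365


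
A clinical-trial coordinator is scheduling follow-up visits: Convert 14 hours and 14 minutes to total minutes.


Hours: 14
Extra minutes: 14
Minutes per hour: 60
Hours to minutes: 14 x 60 = 840
Total: 840 + 14 = 854

854


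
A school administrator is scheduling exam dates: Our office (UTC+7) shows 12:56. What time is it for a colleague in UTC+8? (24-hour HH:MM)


Local time: 12:56 at UTC+7 (offset 7h)
Target zone: UTC+8 (offset 8h)
Difference: 8 - (7) = 1 hours
Calculation: 12 + (1) = 13
Result: 13:56

13:56


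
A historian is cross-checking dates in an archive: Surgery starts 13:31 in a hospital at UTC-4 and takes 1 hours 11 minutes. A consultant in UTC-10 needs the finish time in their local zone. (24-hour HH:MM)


Start: 13:31 in UTC-4
Step 1 - add duration:
  minutes: 31 + 11 = 42
  hours: 13 + 1 + 0 = 14
  end in UTC-4: 14:42
Step 2 - convert UTC-4 -> UTC-10:
  offset difference: -10 - (-4) = -6 hours
  14 + (-6) = 8 -> mod 24 = 8
Result: 08:42 in UTC-10

08:42


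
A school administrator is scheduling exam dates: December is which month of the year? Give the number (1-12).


Calendar month order:
11. November
12. December <--
December is month number 12

12


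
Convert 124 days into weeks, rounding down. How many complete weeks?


Total days: 124
Days per week: 7
Division: 124 / 7 = 17 remainder 5
Complete weeks: 17
Remaining days: 5

17


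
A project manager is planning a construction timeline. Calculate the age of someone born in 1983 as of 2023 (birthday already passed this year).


Birth year: 1983
Current year: 2023
Age = current year - birth year
Age = 2023 - 1983 = 40

40


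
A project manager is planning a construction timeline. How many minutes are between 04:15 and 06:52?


Start time: 04:15 = 255 minutes from midnight
End time: 06:52 = 412 minutes from midnight
Difference: 412 - 255 = 157 minutes
That is 2 hours and 37 minutes

157


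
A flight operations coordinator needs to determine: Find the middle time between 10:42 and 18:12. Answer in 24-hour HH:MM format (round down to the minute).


Start time: 10:42 = 642 minutes from midnight
End time: 18:12 = 1092 minutes from midnight
Sum: 642 + 1092 = 1734
Midpoint: 1734 / 2 = 867 minutes
Convert: 867 / 60 = 14 hours, 27 minutes
Result: 14:27

14:27


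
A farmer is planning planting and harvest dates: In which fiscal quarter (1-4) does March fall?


Month: March (month 3)
Q1: January-March (months 1-3)
Q2: April-June (months 4-6)
Q3: July-September (months 7-9)
Q4: October-December (months 10-12)
Month 3 falls in Q1

1


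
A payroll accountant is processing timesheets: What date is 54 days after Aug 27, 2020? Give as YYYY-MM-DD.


Start: 2020-08-27
Adding 54 days
Days remaining in August: 4
After August: 50 days still to add
September 2020: 30 days, 20 remaining
October 2020 has 31 days, need 20
Result: 2020-10-20

2020-10-20


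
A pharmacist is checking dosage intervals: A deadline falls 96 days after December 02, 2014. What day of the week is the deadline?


Start: 2014-12-02 (Tuesday)
Step 1 - find target date: add 96 days
  2014-12-02 + 96 days = 2015-03-08
Step 2 - day of week:
  96 mod 7 = 5
  Tuesday + 5 days -> Sunday
Result: Sunday (2015-03-08)

Sunday


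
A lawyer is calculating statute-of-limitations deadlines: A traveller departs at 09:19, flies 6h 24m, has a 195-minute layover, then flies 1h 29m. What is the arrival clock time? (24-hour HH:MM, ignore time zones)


Depart: 09:19
Leg 1: +384 min -> 15:43
Layover: +195 min -> 18:58
Leg 2: +89 min -> 20:27
Total travel: 668 minutes = 11h 8m
Arrival: 20:27

20:27


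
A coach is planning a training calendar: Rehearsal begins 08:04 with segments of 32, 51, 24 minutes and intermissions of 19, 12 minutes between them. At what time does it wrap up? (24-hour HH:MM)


Start: 08:04 = 484 min from midnight
  after task 1 (32 min): 08:36
  after break (19 min): 08:55
  after task 2 (51 min): 09:46
  after break (12 min): 09:58
  after task 3 (24 min): 10:22
Total elapsed: 138 minutes
End time: 10:22

10:22


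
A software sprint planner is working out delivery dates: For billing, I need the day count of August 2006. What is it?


Month: August
Year: 2006
August is a 31-day month
Total: 31 days

31


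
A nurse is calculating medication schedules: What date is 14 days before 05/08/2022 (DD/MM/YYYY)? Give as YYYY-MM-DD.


Start: 2022-08-05
Subtracting 14 days
Days already passed in August: 5
After going back through August: 9 more days to subtract
July 2022 has 31 days, need 9
Result: 2022-07-22

2022-07-22


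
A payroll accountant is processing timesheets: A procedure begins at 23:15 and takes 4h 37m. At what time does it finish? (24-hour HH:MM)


Start time: 23:15
Adding: 4 hours 37 minutes
Minutes: 15 + 37 = 52
Hours: 23 + 4 + 0 = 27
Hour wraparound: 27 mod 24 = 3
Result: 03:52

03:52


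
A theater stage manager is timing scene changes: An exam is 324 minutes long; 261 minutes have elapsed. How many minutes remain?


Total budget: 324 minutes
Time used: 261 minutes
Remaining: 324 - 261 = 63 minutes
Percent used: 80.6%
Percent remaining: 19.4%

63


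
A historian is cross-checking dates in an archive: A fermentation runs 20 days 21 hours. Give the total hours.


Days: 20
Extra hours: 21
Hours per day: 24
Days to hours: 20 x 24 = 480
Total: 480 + 21 = 501

501


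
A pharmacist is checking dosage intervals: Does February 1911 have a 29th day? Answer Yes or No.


Year: 1911
Divisible by 4? 1911 / 4 = 477.75 -> No
Not divisible by 4, so NOT a leap year

No


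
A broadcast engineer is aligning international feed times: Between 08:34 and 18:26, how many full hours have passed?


Start: 08:34
End: 18:26
Hour difference: 18 - 8 = 10 hours
Minute difference: 26 - 34 = -8 minutes
Total minutes: 592
Complete hours: 592 / 60 = 9 (remainder 52)

9


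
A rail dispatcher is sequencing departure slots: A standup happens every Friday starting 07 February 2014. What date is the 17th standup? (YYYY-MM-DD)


First occurrence: 2014-02-07 (occurrence 1)
Each occurrence is 7 days after the previous.
Occurrence 17 is 16 weeks after the first.
16 weeks = 112 days
2014-02-07 + 112 days = 2014-05-30

2014-05-30


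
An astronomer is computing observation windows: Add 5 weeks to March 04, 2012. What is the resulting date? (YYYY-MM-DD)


Start: 2012-03-04
Weeks to add: 5
Convert to days: 5 x 7 = 35 days
Add 35 days to 2012-03-04
Result: 2012-04-08

2012-04-08


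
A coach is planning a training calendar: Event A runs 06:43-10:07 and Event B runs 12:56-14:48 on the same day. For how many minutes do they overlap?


Interval A: [403, 607] minutes from midnight
Interval B: [776, 888] minutes from midnight
Overlap start = max(403, 776) = 776
Overlap end = min(607, 888) = 607
End <= start, so the intervals do not overlap: 0 minutes

0


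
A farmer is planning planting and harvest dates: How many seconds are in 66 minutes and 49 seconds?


Minutes: 66
Extra seconds: 49
Seconds per minute: 60
Minutes to seconds: 66 x 60 = 3960
Total: 3960 + 49 = 4009

4009


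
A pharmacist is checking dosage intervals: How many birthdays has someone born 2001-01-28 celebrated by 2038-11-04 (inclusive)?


Birth: 2001-01-28
Reference: 2038-11-04
Year difference: 2038 - 2001 = 37
Has birthday (01-28) occurred by 11-04? Yes
Age in full years: 37

37


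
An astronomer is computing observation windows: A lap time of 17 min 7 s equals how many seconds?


Minutes: 17
Seconds: 7
Convert minutes to seconds: 17 x 60 = 1020
Add remaining seconds: 1020 + 7 = 1027

1027


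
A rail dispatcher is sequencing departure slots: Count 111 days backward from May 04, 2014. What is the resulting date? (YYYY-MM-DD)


Start: 2014-05-04
Subtracting 111 days
Days already passed in May: 4
After going back through May: 107 more days to subtract
April 2014: 30 days, 77 remaining
March 2014: 31 days, 46 remaining
February 2014: 28 days, 18 remaining
January 2014 has 31 days, need 18
Result: 2014-01-13

2014-01-13


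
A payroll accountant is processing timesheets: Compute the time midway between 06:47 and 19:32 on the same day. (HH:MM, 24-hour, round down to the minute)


Start time: 06:47 = 407 minutes from midnight
End time: 19:32 = 1172 minutes from midnight
Sum: 407 + 1172 = 1579
Midpoint: 1579 / 2 = 789 minutes
Convert: 789 / 60 = 13 hours, 9 minutes
Result: 13:09

13:09


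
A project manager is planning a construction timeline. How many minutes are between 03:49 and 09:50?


Start time: 03:49 = 229 minutes from midnight
End time: 09:50 = 590 minutes from midnight
Difference: 590 - 229 = 361 minutes
That is 6 hours and 1 minutes

361


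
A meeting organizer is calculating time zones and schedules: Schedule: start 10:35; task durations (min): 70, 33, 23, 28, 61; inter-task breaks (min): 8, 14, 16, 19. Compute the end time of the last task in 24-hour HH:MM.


Start: 10:35 = 635 min from midnight
  after task 1 (70 min): 11:45
  after break (8 min): 11:53
  after task 2 (33 min): 12:26
  after break (14 min): 12:40
  after task 3 (23 min): 13:03
  after break (16 min): 13:19
  after task 4 (28 min): 13:47
  after break (19 min): 14:06
  after task 5 (61 min): 15:07
Total elapsed: 272 minutes
End time: 15:07

15:07


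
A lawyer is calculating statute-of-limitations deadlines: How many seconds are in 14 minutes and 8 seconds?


Minutes: 14
Seconds: 8
Convert minutes to seconds: 14 x 60 = 840
Add remaining seconds: 840 + 8 = 848

848


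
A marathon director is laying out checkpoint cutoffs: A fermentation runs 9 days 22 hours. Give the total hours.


Days: 9
Extra hours: 22
Hours per day: 24
Days to hours: 9 x 24 = 216
Total: 216 + 22 = 238

238


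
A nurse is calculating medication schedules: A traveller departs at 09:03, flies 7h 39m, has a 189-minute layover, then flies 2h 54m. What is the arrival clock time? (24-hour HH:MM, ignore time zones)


Depart: 09:03
Leg 1: +459 min -> 16:42
Layover: +189 min -> 19:51
Leg 2: +174 min -> 22:45
Total travel: 822 minutes = 13h 42m
Arrival: 22:45

22:45


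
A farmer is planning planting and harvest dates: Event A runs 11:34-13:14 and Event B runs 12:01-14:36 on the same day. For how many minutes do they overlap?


Interval A: [694, 794] minutes from midnight
Interval B: [721, 876] minutes from midnight
Overlap start = max(694, 721) = 721
Overlap end = min(794, 876) = 794
Overlap = 794 - 721 = 73 minutes

73


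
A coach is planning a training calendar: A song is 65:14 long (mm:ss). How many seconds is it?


Minutes: 65
Extra seconds: 14
Seconds per minute: 60
Minutes to seconds: 65 x 60 = 3900
Total: 3900 + 14 = 3914

3914


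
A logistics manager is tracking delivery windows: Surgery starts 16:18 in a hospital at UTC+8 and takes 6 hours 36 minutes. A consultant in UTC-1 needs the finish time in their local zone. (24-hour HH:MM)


Start: 16:18 in UTC+8
Step 1 - add duration:
  minutes: 18 + 36 = 54
  hours: 16 + 6 + 0 = 22
  end in UTC+8: 22:54
Step 2 - convert UTC+8 -> UTC-1:
  offset difference: -1 - (8) = -9 hours
  22 + (-9) = 13 -> mod 24 = 13
Result: 13:54 in UTC-1

13:54


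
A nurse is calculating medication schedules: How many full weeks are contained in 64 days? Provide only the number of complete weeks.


Total days: 64
Days per week: 7
Division: 64 / 7 = 9 remainder 1
Complete weeks: 9
Remaining days: 1

9


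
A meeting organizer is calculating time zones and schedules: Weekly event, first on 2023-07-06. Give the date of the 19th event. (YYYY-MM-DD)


First occurrence: 2023-07-06 (occurrence 1)
Each occurrence is 7 days after the previous.
Occurrence 19 is 18 weeks after the first.
18 weeks = 126 days
2023-07-06 + 126 days = 2023-11-09

2023-11-09


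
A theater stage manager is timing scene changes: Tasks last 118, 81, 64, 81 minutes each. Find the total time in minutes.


Durations: 118, 81, 64, 81
Running sum: 118
+ 81 = 199
+ 64 = 263
+ 81 = 344
Total duration: 344 minutes
That is 5 hours and 44 minutes

344


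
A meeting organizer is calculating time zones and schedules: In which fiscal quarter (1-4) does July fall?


Month: July (month 7)
Q1: January-March (months 1-3)
Q2: April-June (months 4-6)
Q3: July-September (months 7-9)
Q4: October-December (months 10-12)
Month 7 falls in Q3

3


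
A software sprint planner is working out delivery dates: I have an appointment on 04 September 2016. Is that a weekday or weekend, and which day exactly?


Date: 2016-09-04
January 1, 2016 is a Friday
Day of year: 248
Offset from Jan 1: 247 days
247 mod 7 = 2
Result: Sunday

Sunday


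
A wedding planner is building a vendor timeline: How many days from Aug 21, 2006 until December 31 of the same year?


Start: August 21, 2006
End: December 31, 2006
Days left in August: 10
September: 30
October: 31
November: 30
December: 31
Sum of remaining months: 122
Total: 10 + 122 = 132

132


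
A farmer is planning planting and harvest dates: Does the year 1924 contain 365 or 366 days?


Year: 1924
Check leap year rules:
Divisible by 4? Yes
Divisible by 100? No
1924 is a leap year
Days: 366

366


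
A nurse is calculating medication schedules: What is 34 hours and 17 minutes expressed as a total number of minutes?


Hours: 34
Minutes: 17
Convert hours to minutes: 34 x 60 = 2040
Add remaining minutes: 2040 + 17 = 2057

2057


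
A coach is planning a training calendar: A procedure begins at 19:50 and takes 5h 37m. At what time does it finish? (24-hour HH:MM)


Start time: 19:50
Adding: 5 hours 37 minutes
Minutes: 50 + 37 = 87
Minute overflow: 87 >= 60, so carry 1 hour, minutes = 27
Hours: 19 + 5 + 1 = 25
Hour wraparound: 25 mod 24 = 1
Result: 01:27

01:27


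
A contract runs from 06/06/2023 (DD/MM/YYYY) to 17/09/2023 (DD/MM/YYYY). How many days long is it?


Start date: 2023-06-06
End date: 2023-09-17
Jun 2023: +25 days
Jul 2023: +31 days
Aug 2023: +31 days
Sep 2023: +16 days
Total: 103 days

103


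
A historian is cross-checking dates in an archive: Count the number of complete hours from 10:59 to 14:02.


Start: 10:59
End: 14:02
Hour difference: 14 - 10 = 4 hours
Minute difference: 2 - 59 = -57 minutes
Total minutes: 183
Complete hours: 183 / 60 = 3 (remainder 3)

3


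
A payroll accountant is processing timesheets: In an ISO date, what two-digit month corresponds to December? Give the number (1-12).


Calendar month order:
11. November
12. December <--
December is month number 12

12


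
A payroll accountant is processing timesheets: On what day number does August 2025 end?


Month: August
Year: 2025
August is a 31-day month
Total: 31 days

31


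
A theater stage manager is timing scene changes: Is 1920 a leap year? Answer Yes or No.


Year: 1920
Divisible by 4? 1920 / 4 = 480.0 -> Yes
Divisible by 100? 1920 / 100 = 19.2 -> No
Divisible by 4 but not 100, so it IS a leap year

Yes


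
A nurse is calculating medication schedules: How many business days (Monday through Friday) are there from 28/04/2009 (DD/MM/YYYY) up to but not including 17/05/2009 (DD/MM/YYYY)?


Start: 2009-04-28 (Tuesday)
End (exclusive): 2009-05-17 (Sunday)
Total calendar days: 19
Full weeks: 19 // 7 = 2 -> 10 weekdays
Remaining 5 days starting on Tuesday:
  Tue(w), Wed(w), Thu(w), Fri(w), Sat(-) -> 4 weekdays
Total business days: 10 + 4 = 14

14


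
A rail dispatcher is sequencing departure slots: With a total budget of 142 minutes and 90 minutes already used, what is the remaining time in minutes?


Total budget: 142 minutes
Time used: 90 minutes
Remaining: 142 - 90 = 52 minutes
Percent used: 63.4%
Percent remaining: 36.6%

52


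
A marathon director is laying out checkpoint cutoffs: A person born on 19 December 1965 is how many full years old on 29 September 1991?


Birth: 1965-12-19
Reference: 1991-09-29
Year difference: 1991 - 1965 = 26
Has birthday (12-19) occurred by 09-29? No
Birthday not yet reached this year -> subtract 1
Age in full years: 25

25


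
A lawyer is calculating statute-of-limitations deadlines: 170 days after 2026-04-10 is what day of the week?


Start: 2026-04-10 (Friday)
Step 1 - find target date: add 170 days
  2026-04-10 + 170 days = 2026-09-27
Step 2 - day of week:
  170 mod 7 = 2
  Friday + 2 days -> Sunday
Result: Sunday (2026-09-27)

Sunday


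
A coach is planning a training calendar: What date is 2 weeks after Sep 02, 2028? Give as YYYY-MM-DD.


Start: 2028-09-02
Weeks to add: 2
Convert to days: 2 x 7 = 14 days
Add 14 days to 2028-09-02
Result: 2028-09-16

2028-09-16


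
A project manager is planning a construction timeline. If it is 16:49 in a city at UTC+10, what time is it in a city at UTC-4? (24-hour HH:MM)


Local time: 16:49 at UTC+10 (offset 10h)
Target zone: UTC-4 (offset -4h)
Difference: -4 - (10) = -14 hours
Calculation: 16 + (-14) = 2
Result: 02:49

02:49


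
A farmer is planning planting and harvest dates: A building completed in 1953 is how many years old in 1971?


Birth year: 1953
Current year: 1971
Age = current year - birth year
Age = 1971 - 1953 = 18

18


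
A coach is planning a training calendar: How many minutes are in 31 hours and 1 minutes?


Hours: 31
Extra minutes: 1
Minutes per hour: 60
Hours to minutes: 31 x 60 = 1860
Total: 1860 + 1 = 1861

1861


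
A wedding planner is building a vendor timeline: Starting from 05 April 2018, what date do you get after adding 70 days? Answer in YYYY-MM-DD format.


Start: 2018-04-05
Adding 70 days
Days remaining in April: 25
After April: 45 days still to add
May 2018: 31 days, 14 remaining
June 2018 has 30 days, need 14
Result: 2018-06-14

2018-06-14


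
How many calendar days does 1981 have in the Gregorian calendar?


Year: 1981
Check leap year rules:
Divisible by 4? No
1981 is not a leap year
Days: 365

365


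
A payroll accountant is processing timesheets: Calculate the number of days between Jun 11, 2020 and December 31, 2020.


Start: June 11, 2020
End: December 31, 2020
Days left in June: 19
July: 31
August: 31
September: 30
October: 31
... plus remaining months
Sum of remaining months: 184
Total: 19 + 184 = 203

203


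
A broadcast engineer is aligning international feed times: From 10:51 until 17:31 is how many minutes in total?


Start time: 10:51 = 651 minutes from midnight
End time: 17:31 = 1051 minutes from midnight
Difference: 1051 - 651 = 400 minutes
That is 6 hours and 40 minutes

400


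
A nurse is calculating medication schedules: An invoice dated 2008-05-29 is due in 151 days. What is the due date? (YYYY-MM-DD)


Start: 2008-05-29
Adding 151 days
Days remaining in May: 2
After May: 149 days still to add
June 2008: 30 days, 119 remaining
July 2008: 31 days, 88 remaining
August 2008: 31 days, 57 remaining
September 2008: 30 days, 27 remaining
Result: 2008-10-27

2008-10-27


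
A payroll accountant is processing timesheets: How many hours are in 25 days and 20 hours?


Days: 25
Extra hours: 20
Hours per day: 24
Days to hours: 25 x 24 = 600
Total: 600 + 20 = 620

620


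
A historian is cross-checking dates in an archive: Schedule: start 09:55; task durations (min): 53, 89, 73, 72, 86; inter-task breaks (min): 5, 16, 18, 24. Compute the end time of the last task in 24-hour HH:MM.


Start: 09:55 = 595 min from midnight
  after task 1 (53 min): 10:48
  after break (5 min): 10:53
  after task 2 (89 min): 12:22
  after break (16 min): 12:38
  after task 3 (73 min): 13:51
  after break (18 min): 14:09
  after task 4 (72 min): 15:21
  after break (24 min): 15:45
  after task 5 (86 min): 17:11
Total elapsed: 436 minutes
End time: 17:11

17:11


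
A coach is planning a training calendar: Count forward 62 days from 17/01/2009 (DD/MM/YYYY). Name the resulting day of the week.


Start: 2009-01-17 (Saturday)
Step 1 - find target date: add 62 days
  2009-01-17 + 62 days = 2009-03-20
Step 2 - day of week:
  62 mod 7 = 6
  Saturday + 6 days -> Friday
Result: Friday (2009-03-20)

Friday


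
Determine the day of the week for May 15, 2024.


Date: 2024-05-15
January 1, 2024 is a Monday
Day of year: 136
Offset from Jan 1: 135 days
135 mod 7 = 2
Result: Wednesday

Wednesday


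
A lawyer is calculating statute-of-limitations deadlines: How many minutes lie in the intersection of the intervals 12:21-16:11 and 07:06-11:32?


Interval A: [741, 971] minutes from midnight
Interval B: [426, 692] minutes from midnight
Overlap start = max(741, 426) = 741
Overlap end = min(971, 692) = 692
End <= start, so the intervals do not overlap: 0 minutes

0


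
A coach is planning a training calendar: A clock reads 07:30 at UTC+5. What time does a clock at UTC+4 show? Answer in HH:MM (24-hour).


Local time: 07:30 at UTC+5 (offset 5h)
Target zone: UTC+4 (offset 4h)
Difference: 4 - (5) = -1 hours
Calculation: 7 + (-1) = 6
Result: 06:30

06:30


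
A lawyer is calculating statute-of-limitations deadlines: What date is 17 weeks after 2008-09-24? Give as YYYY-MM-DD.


Start: 2008-09-24
Weeks to add: 17
Convert to days: 17 x 7 = 119 days
Add 119 days to 2008-09-24
Result: 2009-01-21

2009-01-21


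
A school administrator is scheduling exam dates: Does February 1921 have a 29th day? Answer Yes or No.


Year: 1921
Divisible by 4? 1921 / 4 = 480.25 -> No
Not divisible by 4, so NOT a leap year

No


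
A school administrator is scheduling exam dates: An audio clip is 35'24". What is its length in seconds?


Minutes: 35
Seconds: 24
Convert minutes to seconds: 35 x 60 = 2100
Add remaining seconds: 2100 + 24 = 2124

2124


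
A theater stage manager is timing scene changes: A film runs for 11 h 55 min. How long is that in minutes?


Hours: 11
Minutes: 55
Convert hours to minutes: 11 x 60 = 660
Add remaining minutes: 660 + 55 = 715

715


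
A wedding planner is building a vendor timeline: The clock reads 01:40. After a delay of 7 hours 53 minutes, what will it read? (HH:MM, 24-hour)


Start time: 01:40
Adding: 7 hours 53 minutes
Minutes: 40 + 53 = 93
Minute overflow: 93 >= 60, so carry 1 hour, minutes = 33
Hours: 1 + 7 + 1 = 9
Result: 09:33

09:33


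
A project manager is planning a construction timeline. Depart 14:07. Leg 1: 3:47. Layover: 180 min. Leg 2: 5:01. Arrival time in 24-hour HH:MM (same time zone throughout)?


Depart: 14:07
Leg 1: +227 min -> 17:54
Layover: +180 min -> 20:54
Leg 2: +301 min -> 01:55
Total travel: 708 minutes = 11h 48m
Arrival: 01:55

01:55


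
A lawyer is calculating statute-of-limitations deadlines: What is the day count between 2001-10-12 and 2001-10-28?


Start date: 2001-10-12
End date: 2001-10-28
Oct 2001: +16 days
Total: 16 days

16


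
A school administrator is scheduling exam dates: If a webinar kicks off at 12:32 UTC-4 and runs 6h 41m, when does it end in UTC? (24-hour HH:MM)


Start: 12:32 in UTC-4
Step 1 - add duration:
  minutes: 32 + 41 = 73 (carry 1h)
  hours: 12 + 6 + 1 = 19
  end in UTC-4: 19:13
Step 2 - convert UTC-4 -> UTC:
  offset difference: 0 - (-4) = 4 hours
  19 + (4) = 23 -> mod 24 = 23
Result: 23:13 in UTC

23:13


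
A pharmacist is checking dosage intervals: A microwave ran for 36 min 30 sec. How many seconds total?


Minutes: 36
Extra seconds: 30
Seconds per minute: 60
Minutes to seconds: 36 x 60 = 2160
Total: 2160 + 30 = 2190

2190
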